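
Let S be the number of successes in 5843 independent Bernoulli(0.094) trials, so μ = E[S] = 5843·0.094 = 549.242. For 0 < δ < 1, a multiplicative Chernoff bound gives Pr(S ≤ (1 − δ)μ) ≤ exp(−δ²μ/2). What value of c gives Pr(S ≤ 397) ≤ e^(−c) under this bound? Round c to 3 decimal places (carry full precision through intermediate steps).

21.100

Write 397 = (1 − δ)μ, so δ = 1 − 397/549.242 = 0.2771856…
Then the exponent is δ²μ/2 = (μ − 397)²/(2μ) = 21.099649.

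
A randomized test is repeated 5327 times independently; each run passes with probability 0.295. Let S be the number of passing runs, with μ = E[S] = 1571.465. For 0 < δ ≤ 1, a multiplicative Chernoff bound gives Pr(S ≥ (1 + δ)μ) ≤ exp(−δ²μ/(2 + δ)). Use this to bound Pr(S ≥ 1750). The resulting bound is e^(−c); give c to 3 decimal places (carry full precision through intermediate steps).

Write 1750 = (1 + δ)μ, so δ = 1750/1571.465 − 1 = 0.1136105…
Then the exponent is δ²μ/(2 + δ) = (1750 − μ)² / (μ·(2 + δ)) = 9.596593.

9.597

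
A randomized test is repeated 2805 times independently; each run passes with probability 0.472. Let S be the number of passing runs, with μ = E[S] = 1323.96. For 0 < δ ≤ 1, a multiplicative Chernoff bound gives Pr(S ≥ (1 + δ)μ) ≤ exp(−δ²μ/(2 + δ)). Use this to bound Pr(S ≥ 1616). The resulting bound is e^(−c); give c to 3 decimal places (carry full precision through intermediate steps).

29.010

Write 1616 = (1 + δ)μ, so δ = 1616/1323.96 − 1 = 0.2205807…
Then the exponent is δ²μ/(2 + δ) = (1616 − μ)² / (μ·(2 + δ)) = 29.009701.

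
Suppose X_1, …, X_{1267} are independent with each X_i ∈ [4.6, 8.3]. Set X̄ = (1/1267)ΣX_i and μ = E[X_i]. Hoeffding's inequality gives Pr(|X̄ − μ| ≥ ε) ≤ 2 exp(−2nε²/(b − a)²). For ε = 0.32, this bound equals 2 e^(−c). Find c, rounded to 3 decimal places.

c = 2nε²/(b − a)² = 2·1267·0.32² / 3.7² = 18.9541.

18.954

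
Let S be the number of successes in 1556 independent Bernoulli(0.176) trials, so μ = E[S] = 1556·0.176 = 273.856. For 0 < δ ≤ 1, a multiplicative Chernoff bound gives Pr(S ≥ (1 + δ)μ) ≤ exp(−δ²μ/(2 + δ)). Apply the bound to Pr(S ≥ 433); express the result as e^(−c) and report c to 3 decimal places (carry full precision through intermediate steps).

Write 433 = (1 + δ)μ, so δ = 433/273.856 − 1 = 0.5811229…
Then the exponent is δ²μ/(2 + δ) = (433 − μ)² / (μ·(2 + δ)) = 35.830230.

35.830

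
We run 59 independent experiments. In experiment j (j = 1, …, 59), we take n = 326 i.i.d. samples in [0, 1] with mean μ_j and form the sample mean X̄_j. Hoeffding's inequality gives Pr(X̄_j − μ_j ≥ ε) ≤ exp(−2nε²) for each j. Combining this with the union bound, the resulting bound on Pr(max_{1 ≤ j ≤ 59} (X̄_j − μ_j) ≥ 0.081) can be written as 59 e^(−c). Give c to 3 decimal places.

Union bound over the 59 events: Pr(max_{1 ≤ j ≤ 59} (X̄_j − μ_j) ≥ 0.081) ≤ 59·exp(−2nε²) = 59 exp(−2·326·0.081²).
So c = 2·326·0.081² = 4.2778.

4.278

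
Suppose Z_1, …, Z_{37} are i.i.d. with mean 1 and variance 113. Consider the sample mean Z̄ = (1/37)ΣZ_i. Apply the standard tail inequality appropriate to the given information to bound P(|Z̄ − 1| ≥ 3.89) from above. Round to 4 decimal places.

0.2018

With mean and variance of each term known, Chebyshev's inequality bounds the deviation of the sum (or sample mean).
Var(Z̄) = Var(Z_i)/n = 113/37 = 3.0541.
Chebyshev: P(|Z̄ − 1| ≥ 3.89) ≤ Var(Z̄)/(3.89)² = 113/(37·3.89²) = 0.2018.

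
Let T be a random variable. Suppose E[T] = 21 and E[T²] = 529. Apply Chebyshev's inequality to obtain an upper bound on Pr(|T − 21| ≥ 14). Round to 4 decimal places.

0.4490

Var(T) = E[T²] − (E[T])² = 529 − 441 = 88.
Chebyshev's inequality: Pr(|T − μ| ≥ t) ≤ Var(T)/t² = 88/196 = 0.4490.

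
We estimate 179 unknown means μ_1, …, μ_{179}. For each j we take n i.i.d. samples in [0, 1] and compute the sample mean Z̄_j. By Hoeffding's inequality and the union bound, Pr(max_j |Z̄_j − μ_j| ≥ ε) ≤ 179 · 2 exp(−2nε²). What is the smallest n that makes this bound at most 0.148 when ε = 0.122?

Need 2·179·exp(−2nε²) ≤ 0.148, i.e. exp(−2nε²) ≤ 0.148/358.
So 2nε² ≥ ln(358/0.148) = 7.791076.
Hence n ≥ 7.791076/(2·0.122²) = 261.727.
The smallest integer n is 262.

262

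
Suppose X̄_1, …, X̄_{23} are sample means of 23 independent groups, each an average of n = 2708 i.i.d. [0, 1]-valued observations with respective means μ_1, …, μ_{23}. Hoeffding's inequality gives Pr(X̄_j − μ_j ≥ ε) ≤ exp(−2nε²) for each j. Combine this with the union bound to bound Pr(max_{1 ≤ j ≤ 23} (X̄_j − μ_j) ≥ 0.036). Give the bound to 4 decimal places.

Per-experiment Hoeffding bound: exp(−2·2708·0.036²) = exp(−7.01914) = 0.0008946.
Union bound over 23 events: 23·0.0008946 = 0.02058.

0.0206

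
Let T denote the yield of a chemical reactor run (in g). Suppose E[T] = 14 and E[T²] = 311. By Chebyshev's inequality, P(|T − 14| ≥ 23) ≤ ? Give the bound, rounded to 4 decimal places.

0.2174

Var(T) = E[T²] − (E[T])² = 311 − 196 = 115.
Chebyshev's inequality: P(|T − μ| ≥ t) ≤ Var(T)/t² = 115/529 = 0.2174.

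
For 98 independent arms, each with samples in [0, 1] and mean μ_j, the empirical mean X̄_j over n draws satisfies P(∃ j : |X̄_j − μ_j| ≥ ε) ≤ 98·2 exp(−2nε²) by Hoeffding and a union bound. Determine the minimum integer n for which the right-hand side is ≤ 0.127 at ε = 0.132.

Need 2·98·exp(−2nε²) ≤ 0.127, i.e. exp(−2nε²) ≤ 0.127/196.
So 2nε² ≥ ln(196/0.127) = 7.341683.
Hence n ≥ 7.341683/(2·0.132²) = 210.677.
The smallest integer n is 211.

211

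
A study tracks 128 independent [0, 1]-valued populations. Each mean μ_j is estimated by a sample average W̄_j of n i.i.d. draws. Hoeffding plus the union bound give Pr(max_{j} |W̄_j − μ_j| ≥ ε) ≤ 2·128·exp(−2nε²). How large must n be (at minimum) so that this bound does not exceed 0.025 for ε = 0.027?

Need 2·128·exp(−2nε²) ≤ 0.025, i.e. exp(−2nε²) ≤ 0.025/256.
So 2nε² ≥ ln(256/0.025) = 9.234057.
Hence n ≥ 9.234057/(2·0.027²) = 6333.372.
The smallest integer n is 6334.

6334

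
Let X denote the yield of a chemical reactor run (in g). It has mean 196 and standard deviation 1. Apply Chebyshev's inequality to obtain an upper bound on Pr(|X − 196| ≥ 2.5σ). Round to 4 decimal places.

0.1600

Chebyshev: Pr(|X − μ| ≥ t) ≤ Var(X)/t².
Var(X) = σ² = 1² = 1.
t = 2.5·1 = 2.5.
Bound = 1 / 6.25 = 0.1600.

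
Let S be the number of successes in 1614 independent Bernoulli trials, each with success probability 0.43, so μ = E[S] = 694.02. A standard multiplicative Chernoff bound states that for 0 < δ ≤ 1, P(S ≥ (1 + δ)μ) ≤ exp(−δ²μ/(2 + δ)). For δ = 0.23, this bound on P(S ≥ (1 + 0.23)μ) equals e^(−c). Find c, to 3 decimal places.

16.464

c = δ²μ/(2 + δ) = 0.23²·694.02/(2 + 0.23) = 16.4635.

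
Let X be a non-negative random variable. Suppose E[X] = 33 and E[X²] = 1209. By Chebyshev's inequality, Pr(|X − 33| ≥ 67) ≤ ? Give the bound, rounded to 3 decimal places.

0.027

Var(X) = E[X²] − (E[X])² = 1209 − 1089 = 120.
Chebyshev's inequality: Pr(|X − μ| ≥ t) ≤ Var(X)/t² = 120/4489 = 0.0267.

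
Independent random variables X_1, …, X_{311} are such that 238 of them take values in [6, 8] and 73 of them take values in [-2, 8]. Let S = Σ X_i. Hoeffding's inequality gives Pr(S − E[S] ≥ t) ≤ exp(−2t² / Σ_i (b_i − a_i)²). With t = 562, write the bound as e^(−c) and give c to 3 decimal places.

Σ(b_i − a_i)² = 238·2² + 73·10² = 8252.
c = 2t² / 8252 = 2·562² / 8252 = 76.5497.

76.550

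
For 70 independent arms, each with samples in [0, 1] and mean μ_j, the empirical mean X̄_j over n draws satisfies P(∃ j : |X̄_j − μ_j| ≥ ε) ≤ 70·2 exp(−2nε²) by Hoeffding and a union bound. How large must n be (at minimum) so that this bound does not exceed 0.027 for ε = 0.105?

388

Need 2·70·exp(−2nε²) ≤ 0.027, i.e. exp(−2nε²) ≤ 0.027/140.
So 2nε² ≥ ln(140/0.027) = 8.553561.
Hence n ≥ 8.553561/(2·0.105²) = 387.917.
The smallest integer n is 388.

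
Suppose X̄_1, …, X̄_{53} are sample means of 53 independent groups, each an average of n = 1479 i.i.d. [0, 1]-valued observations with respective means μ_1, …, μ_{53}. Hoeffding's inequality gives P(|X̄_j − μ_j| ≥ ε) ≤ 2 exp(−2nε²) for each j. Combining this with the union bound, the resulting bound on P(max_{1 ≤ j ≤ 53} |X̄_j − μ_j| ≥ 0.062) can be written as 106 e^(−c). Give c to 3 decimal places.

11.371

Union bound over the 53 events: P(max_{1 ≤ j ≤ 53} |X̄_j − μ_j| ≥ 0.062) ≤ 53·2·exp(−2nε²) = 106 exp(−2·1479·0.062²).
So c = 2·1479·0.062² = 11.3706.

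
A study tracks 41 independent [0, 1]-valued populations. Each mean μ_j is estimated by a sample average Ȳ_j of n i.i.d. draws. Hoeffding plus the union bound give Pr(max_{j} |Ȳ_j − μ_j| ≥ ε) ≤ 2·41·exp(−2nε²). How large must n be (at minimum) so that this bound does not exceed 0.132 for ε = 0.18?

100

Need 2·41·exp(−2nε²) ≤ 0.132, i.e. exp(−2nε²) ≤ 0.132/82.
So 2nε² ≥ ln(82/0.132) = 6.431673.
Hence n ≥ 6.431673/(2·0.18²) = 99.254.
The smallest integer n is 100.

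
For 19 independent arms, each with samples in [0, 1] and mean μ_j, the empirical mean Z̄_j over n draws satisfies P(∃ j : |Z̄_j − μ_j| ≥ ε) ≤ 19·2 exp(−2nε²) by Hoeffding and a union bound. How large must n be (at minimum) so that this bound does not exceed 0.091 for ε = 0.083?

438

Need 2·19·exp(−2nε²) ≤ 0.091, i.e. exp(−2nε²) ≤ 0.091/38.
So 2nε² ≥ ln(38/0.091) = 6.034482.
Hence n ≥ 6.034482/(2·0.083²) = 437.980.
The smallest integer n is 438.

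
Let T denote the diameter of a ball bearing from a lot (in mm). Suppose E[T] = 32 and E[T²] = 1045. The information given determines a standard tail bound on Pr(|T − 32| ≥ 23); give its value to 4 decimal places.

0.0397

The first two moments determine the variance, so Chebyshev's inequality is the sharpest standard bound available.
Var(T) = E[T²] − (E[T])² = 1045 − 1024 = 21.
Chebyshev's inequality: Pr(|T − μ| ≥ t) ≤ Var(T)/t² = 21/529 = 0.0397.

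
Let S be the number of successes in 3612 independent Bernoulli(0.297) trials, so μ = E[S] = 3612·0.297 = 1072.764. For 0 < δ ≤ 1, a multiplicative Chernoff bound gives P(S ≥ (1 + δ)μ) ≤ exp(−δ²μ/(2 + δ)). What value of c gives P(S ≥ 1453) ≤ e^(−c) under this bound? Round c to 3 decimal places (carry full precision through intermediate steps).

57.242

Write 1453 = (1 + δ)μ, so δ = 1453/1072.764 − 1 = 0.3544452…
Then the exponent is δ²μ/(2 + δ) = (1453 − μ)² / (μ·(2 + δ)) = 57.241855.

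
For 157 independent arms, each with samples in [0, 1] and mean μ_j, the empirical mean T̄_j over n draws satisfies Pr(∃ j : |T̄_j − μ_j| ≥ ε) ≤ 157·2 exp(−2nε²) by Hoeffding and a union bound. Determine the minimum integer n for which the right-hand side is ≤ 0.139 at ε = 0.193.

104

Need 2·157·exp(−2nε²) ≤ 0.139, i.e. exp(−2nε²) ≤ 0.139/314.
So 2nε² ≥ ln(314/0.139) = 7.722674.
Hence n ≥ 7.722674/(2·0.193²) = 103.663.
The smallest integer n is 104.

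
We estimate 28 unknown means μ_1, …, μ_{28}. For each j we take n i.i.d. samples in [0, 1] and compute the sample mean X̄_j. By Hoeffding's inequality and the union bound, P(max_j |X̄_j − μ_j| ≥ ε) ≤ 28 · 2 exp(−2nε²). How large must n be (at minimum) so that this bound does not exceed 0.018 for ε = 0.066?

Need 2·28·exp(−2nε²) ≤ 0.018, i.e. exp(−2nε²) ≤ 0.018/56.
So 2nε² ≥ ln(56/0.018) = 8.042735.
Hence n ≥ 8.042735/(2·0.066²) = 923.179.
The smallest integer n is 924.

924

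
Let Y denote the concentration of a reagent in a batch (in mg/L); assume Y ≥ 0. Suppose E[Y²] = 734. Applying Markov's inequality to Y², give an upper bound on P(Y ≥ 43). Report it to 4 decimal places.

0.3970

Since Y ≥ 0, the event {Y ≥ 43} is the same as {Y² ≥ 1849}.
Markov's inequality applied to Y² gives P(Y² ≥ 1849) ≤ E[Y²]/1849 = 734/1849 = 0.3970.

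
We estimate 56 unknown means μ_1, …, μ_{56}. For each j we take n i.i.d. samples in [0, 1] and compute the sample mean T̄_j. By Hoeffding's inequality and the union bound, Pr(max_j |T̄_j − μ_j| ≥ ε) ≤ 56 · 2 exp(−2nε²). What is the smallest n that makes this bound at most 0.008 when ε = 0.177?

153

Need 2·56·exp(−2nε²) ≤ 0.008, i.e. exp(−2nε²) ≤ 0.008/112.
So 2nε² ≥ ln(112/0.008) = 9.546813.
Hence n ≥ 9.546813/(2·0.177²) = 152.364.
The smallest integer n is 153.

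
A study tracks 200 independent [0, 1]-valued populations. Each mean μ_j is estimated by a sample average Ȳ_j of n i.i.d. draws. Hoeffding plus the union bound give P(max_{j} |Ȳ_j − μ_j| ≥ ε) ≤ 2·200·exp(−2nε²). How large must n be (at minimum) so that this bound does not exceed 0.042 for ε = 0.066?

Need 2·200·exp(−2nε²) ≤ 0.042, i.e. exp(−2nε²) ≤ 0.042/400.
So 2nε² ≥ ln(400/0.042) = 9.161550.
Hence n ≥ 9.161550/(2·0.066²) = 1051.601.
The smallest integer n is 1052.

1052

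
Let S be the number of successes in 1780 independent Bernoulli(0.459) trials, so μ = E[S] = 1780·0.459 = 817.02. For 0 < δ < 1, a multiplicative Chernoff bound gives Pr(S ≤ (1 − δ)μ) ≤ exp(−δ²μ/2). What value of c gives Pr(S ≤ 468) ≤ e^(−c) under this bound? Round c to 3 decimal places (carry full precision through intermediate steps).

Write 468 = (1 − δ)μ, so δ = 1 − 468/817.02 = 0.4271866…
Then the exponent is δ²μ/2 = (μ − 468)²/(2μ) = 74.548334.

74.548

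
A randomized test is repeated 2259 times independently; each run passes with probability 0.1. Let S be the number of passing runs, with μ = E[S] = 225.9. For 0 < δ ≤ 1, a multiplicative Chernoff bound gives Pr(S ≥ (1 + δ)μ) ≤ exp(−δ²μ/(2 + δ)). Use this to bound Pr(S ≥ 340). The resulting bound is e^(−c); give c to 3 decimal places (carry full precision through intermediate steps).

Write 340 = (1 + δ)μ, so δ = 340/225.9 − 1 = 0.5050907…
Then the exponent is δ²μ/(2 + δ) = (340 − μ)² / (μ·(2 + δ)) = 23.005496.

23.005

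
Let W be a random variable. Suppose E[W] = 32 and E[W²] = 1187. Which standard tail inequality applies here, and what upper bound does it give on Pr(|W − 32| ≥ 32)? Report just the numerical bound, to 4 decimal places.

0.1592

The first two moments determine the variance, so Chebyshev's inequality is the sharpest standard bound available.
Var(W) = E[W²] − (E[W])² = 1187 − 1024 = 163.
Chebyshev's inequality: Pr(|W − μ| ≥ t) ≤ Var(W)/t² = 163/1024 = 0.1592.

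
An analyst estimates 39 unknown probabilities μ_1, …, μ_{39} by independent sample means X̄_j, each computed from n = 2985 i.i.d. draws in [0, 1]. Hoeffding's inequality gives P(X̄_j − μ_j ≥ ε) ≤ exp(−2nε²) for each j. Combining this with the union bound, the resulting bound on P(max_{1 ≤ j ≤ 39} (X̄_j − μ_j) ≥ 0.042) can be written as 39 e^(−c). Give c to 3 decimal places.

10.531

Union bound over the 39 events: P(max_{1 ≤ j ≤ 39} (X̄_j − μ_j) ≥ 0.042) ≤ 39·exp(−2nε²) = 39 exp(−2·2985·0.042²).
So c = 2·2985·0.042² = 10.5311.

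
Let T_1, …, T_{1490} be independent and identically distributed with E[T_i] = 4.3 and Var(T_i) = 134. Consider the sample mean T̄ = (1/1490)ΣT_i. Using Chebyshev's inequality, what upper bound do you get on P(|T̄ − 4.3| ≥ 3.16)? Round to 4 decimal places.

0.0090

Var(T̄) = Var(T_i)/n = 134/1490 = 0.089933.
Chebyshev: P(|T̄ − 4.3| ≥ 3.16) ≤ Var(T̄)/(3.16)² = 134/(1490·3.16²) = 0.0090.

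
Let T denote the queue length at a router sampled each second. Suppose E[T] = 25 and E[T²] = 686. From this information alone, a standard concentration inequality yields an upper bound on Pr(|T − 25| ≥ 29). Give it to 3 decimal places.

0.073

The first two moments determine the variance, so Chebyshev's inequality is the sharpest standard bound available.
Var(T) = E[T²] − (E[T])² = 686 − 625 = 61.
Chebyshev's inequality: Pr(|T − μ| ≥ t) ≤ Var(T)/t² = 61/841 = 0.0725.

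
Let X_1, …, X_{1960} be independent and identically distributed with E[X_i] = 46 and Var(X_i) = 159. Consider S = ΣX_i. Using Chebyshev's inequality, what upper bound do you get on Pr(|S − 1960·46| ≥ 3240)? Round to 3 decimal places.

0.030

Var(S) = n·Var(X_i) = 1960·159 = 311640.
Chebyshev: Pr(|S − 1960·46| ≥ 3240) ≤ Var(S)/3240² = 311640/10497600 = 0.0297.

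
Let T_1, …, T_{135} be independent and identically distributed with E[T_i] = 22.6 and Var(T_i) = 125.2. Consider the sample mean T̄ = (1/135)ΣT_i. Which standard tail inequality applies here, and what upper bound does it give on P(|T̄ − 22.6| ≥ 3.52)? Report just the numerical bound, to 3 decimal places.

With mean and variance of each term known, Chebyshev's inequality bounds the deviation of the sum (or sample mean).
Var(T̄) = Var(T_i)/n = 125.2/135 = 0.92741.
Chebyshev: P(|T̄ − 22.6| ≥ 3.52) ≤ Var(T̄)/(3.52)² = 125.2/(135·3.52²) = 0.0748.

0.075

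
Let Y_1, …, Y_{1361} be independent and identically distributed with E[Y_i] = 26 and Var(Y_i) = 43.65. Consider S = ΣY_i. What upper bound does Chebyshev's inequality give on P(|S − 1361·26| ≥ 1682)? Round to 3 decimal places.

Var(S) = n·Var(Y_i) = 1361·43.65 = 59407.65.
Chebyshev: P(|S − 1361·26| ≥ 1682) ≤ Var(S)/1682² = 59407.65/2829124 = 0.0210.

0.021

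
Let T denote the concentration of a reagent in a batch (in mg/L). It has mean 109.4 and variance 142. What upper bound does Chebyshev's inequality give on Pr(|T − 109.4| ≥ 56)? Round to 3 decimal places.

0.045

Chebyshev: Pr(|T − μ| ≥ t) ≤ Var(T)/t².
Bound = 142 / 3136 = 0.0453.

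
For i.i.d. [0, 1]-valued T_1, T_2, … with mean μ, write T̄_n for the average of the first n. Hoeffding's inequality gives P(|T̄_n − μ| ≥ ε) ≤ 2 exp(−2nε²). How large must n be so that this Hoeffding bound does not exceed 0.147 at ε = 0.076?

226

Require 2·exp(−2nε²) ≤ 0.147, i.e. 2nε² ≥ ln(2/0.147) = 2.610470.
So n ≥ 2.610470 / (2·0.076²) = 225.976.
The smallest integer n is 226.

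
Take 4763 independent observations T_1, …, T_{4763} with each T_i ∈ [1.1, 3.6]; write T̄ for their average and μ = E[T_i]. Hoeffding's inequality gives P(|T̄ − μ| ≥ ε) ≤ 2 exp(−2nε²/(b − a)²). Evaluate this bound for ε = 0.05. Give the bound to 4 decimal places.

0.0443

Exponent: 2nε²/(b − a)² = 2·4763·0.05² / 2.5² = 3.81040.
Bound = 2·exp(−3.81040) = 0.04428.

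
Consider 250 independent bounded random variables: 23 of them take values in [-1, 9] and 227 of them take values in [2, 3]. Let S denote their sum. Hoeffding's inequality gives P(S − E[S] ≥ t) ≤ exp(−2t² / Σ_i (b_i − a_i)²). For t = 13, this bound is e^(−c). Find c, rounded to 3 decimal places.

Σ(b_i − a_i)² = 23·10² + 227·1² = 2527.
c = 2t² / 2527 = 2·13² / 2527 = 0.1338.

0.134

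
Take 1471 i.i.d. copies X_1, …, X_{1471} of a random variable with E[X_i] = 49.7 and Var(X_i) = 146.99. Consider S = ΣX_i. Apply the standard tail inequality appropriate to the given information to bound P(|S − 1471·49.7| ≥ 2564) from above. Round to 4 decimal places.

With mean and variance of each term known, Chebyshev's inequality bounds the deviation of the sum (or sample mean).
Var(S) = n·Var(X_i) = 1471·146.99 = 216222.29.
Chebyshev: P(|S − 1471·49.7| ≥ 2564) ≤ Var(S)/2564² = 216222.29/6574096 = 0.0329.

0.0329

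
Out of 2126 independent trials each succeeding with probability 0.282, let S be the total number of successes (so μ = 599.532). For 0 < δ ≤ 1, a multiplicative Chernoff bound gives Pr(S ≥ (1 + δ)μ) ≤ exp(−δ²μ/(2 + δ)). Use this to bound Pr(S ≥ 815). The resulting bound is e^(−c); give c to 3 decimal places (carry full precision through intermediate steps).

Write 815 = (1 + δ)μ, so δ = 815/599.532 − 1 = 0.3593937…
Then the exponent is δ²μ/(2 + δ) = (815 − μ)² / (μ·(2 + δ)) = 32.821074.

32.821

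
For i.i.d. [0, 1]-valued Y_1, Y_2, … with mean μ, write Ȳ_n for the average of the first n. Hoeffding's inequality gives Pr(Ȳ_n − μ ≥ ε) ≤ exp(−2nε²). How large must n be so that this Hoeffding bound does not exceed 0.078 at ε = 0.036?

Require exp(−2nε²) ≤ 0.078, i.e. 2nε² ≥ ln(1/0.078) = 2.551046.
So n ≥ 2.551046 / (2·0.036²) = 984.200.
The smallest integer n is 985.

985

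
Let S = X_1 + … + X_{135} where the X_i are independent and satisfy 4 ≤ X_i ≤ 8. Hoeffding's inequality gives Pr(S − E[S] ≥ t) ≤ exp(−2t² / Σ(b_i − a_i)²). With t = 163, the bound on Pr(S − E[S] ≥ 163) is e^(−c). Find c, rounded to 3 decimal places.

Σ(b_i − a_i)² = 135·(4)² = 2160.
c = 2t²/2160 = 2·163²/2160 = 24.6009.

24.601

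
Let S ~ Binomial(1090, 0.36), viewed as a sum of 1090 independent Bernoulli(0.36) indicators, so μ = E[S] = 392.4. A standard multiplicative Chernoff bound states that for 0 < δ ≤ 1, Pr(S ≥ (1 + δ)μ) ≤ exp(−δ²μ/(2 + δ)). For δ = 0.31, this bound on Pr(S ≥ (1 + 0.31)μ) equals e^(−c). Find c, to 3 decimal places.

c = δ²μ/(2 + δ) = 0.31²·392.4/(2 + 0.31) = 16.3245.

16.325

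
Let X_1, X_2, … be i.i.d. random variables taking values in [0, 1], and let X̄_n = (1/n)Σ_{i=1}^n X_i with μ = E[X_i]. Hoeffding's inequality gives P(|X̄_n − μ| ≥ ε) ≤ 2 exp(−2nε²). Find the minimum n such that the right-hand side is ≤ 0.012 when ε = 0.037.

1869

Require 2·exp(−2nε²) ≤ 0.012, i.e. 2nε² ≥ ln(2/0.012) = 5.115996.
So n ≥ 5.115996 / (2·0.037²) = 1868.516.
The smallest integer n is 1869.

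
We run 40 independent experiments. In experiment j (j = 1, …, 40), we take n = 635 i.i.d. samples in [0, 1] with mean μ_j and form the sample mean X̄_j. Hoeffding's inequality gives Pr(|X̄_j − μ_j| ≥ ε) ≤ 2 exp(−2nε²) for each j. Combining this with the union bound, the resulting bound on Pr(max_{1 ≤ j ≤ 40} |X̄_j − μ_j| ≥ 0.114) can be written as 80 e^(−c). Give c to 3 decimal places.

16.505

Union bound over the 40 events: Pr(max_{1 ≤ j ≤ 40} |X̄_j − μ_j| ≥ 0.114) ≤ 40·2·exp(−2nε²) = 80 exp(−2·635·0.114²).
So c = 2·635·0.114² = 16.5049.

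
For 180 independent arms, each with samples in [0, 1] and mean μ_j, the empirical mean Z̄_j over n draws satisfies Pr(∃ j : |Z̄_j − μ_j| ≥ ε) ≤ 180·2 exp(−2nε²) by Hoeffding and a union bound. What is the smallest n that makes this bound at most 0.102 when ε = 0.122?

Need 2·180·exp(−2nε²) ≤ 0.102, i.e. exp(−2nε²) ≤ 0.102/360.
So 2nε² ≥ ln(360/0.102) = 8.168886.
Hence n ≥ 8.168886/(2·0.122²) = 274.418.
The smallest integer n is 275.

275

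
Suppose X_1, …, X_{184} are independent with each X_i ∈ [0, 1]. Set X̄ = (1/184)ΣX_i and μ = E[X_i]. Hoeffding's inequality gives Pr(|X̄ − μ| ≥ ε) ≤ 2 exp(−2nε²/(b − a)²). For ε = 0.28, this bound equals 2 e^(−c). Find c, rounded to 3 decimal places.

28.851

c = 2nε²/(b − a)² = 2·184·0.28² / 1² = 28.8512.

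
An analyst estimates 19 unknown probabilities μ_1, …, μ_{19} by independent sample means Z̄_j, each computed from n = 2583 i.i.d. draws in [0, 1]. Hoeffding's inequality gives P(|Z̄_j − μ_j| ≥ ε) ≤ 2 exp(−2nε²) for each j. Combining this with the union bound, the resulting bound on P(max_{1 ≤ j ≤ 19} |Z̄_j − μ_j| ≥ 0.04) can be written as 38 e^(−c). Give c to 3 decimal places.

8.266

Union bound over the 19 events: P(max_{1 ≤ j ≤ 19} |Z̄_j − μ_j| ≥ 0.04) ≤ 19·2·exp(−2nε²) = 38 exp(−2·2583·0.04²).
So c = 2·2583·0.04² = 8.2656.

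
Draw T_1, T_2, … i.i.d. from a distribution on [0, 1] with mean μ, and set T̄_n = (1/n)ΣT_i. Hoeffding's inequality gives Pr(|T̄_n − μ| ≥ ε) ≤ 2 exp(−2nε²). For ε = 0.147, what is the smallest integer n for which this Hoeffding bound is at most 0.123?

65

Require 2·exp(−2nε²) ≤ 0.123, i.e. 2nε² ≥ ln(2/0.123) = 2.788718.
So n ≥ 2.788718 / (2·0.147²) = 64.527.
The smallest integer n is 65.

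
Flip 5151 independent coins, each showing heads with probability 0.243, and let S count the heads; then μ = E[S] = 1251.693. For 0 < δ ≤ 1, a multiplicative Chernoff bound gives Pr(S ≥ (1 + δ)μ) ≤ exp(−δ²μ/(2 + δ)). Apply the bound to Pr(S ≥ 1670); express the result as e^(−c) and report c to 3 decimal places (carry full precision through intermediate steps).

Write 1670 = (1 + δ)μ, so δ = 1670/1251.693 − 1 = 0.334193…
Then the exponent is δ²μ/(2 + δ) = (1670 − μ)² / (μ·(2 + δ)) = 59.890189.

59.890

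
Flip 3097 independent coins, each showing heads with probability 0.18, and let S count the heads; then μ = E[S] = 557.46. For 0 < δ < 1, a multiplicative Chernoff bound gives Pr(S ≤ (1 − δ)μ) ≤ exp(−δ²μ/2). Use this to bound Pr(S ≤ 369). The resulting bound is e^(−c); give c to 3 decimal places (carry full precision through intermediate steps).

Write 369 = (1 − δ)μ, so δ = 1 − 369/557.46 = 0.3380691…
Then the exponent is δ²μ/2 = (μ − 369)²/(2μ) = 31.856251.

31.856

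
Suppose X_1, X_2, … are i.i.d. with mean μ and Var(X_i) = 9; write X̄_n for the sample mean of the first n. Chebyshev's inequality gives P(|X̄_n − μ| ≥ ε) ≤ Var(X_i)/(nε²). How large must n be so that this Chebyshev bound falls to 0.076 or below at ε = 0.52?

Require 9/(n·0.52²) ≤ 0.076, i.e. n ≥ 9/(0.076·0.52²) = 437.948.
The smallest integer n is 438.

438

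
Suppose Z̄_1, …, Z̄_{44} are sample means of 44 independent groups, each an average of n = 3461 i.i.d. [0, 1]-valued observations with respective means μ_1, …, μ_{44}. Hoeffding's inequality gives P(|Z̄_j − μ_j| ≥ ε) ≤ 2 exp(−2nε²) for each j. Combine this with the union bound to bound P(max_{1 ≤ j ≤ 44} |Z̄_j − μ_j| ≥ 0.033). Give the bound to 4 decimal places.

0.0469

Per-experiment Hoeffding bound: 2·exp(−2·3461·0.033²) = 2·exp(−7.53806) = 0.0010649.
Union bound over 44 events: 44·0.0010649 = 0.04685.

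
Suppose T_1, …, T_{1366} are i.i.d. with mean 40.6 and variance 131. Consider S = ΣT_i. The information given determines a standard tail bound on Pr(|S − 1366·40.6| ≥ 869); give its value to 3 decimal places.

With mean and variance of each term known, Chebyshev's inequality bounds the deviation of the sum (or sample mean).
Var(S) = n·Var(T_i) = 1366·131 = 178946.
Chebyshev: Pr(|S − 1366·40.6| ≥ 869) ≤ Var(S)/869² = 178946/755161 = 0.2370.

0.237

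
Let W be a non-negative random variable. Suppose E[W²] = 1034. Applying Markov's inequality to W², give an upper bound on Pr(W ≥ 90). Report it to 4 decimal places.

0.1277

Since W ≥ 0, the event {W ≥ 90} is the same as {W² ≥ 8100}.
Markov's inequality applied to W² gives Pr(W² ≥ 8100) ≤ E[W²]/8100 = 1034/8100 = 0.1277.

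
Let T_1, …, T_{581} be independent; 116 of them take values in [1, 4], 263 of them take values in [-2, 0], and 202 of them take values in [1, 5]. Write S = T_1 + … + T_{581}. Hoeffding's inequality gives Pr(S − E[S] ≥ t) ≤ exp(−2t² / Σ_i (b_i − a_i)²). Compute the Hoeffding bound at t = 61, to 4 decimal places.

Σ(b_i − a_i)² = 116·3² + 263·2² + 202·4² = 5328.
Exponent = 2·61² / 5328 = 1.39677.
Bound = exp(−1.39677) = 0.24739.

0.2474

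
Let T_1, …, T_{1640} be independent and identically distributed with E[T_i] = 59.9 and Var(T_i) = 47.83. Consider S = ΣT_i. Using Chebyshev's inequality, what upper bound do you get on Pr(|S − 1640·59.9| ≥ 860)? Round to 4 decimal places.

Var(S) = n·Var(T_i) = 1640·47.83 = 78441.2.
Chebyshev: Pr(|S − 1640·59.9| ≥ 860) ≤ Var(S)/860² = 78441.2/739600 = 0.1061.

0.1061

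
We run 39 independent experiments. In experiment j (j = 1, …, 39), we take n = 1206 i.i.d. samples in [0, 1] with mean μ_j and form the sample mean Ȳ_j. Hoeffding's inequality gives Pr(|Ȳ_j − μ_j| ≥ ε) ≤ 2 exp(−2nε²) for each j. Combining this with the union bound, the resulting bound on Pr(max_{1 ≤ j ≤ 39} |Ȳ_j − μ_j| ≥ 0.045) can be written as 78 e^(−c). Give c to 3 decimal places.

4.884

Union bound over the 39 events: Pr(max_{1 ≤ j ≤ 39} |Ȳ_j − μ_j| ≥ 0.045) ≤ 39·2·exp(−2nε²) = 78 exp(−2·1206·0.045²).
So c = 2·1206·0.045² = 4.8843.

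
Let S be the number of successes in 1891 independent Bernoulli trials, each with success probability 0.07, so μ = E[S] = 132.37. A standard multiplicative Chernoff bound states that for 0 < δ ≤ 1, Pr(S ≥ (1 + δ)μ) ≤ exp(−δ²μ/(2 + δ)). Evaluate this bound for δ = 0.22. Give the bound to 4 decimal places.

0.0558

Exponent = δ²μ/(2 + δ) = 0.22²·132.37/2.22 = 2.8859.
Bound = exp(−2.8859) = 0.05580.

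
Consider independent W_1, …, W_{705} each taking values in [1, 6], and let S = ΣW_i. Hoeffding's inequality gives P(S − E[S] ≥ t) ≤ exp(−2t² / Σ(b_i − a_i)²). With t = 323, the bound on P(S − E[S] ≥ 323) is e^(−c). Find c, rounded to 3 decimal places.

Σ(b_i − a_i)² = 705·(5)² = 17625.
c = 2t²/17625 = 2·323²/17625 = 11.8388.

11.839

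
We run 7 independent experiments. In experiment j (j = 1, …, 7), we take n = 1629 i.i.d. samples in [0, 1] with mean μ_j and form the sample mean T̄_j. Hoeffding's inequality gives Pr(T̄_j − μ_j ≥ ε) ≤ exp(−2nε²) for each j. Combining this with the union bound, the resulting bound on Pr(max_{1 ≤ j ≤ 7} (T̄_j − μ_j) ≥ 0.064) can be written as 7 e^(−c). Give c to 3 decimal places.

13.345

Union bound over the 7 events: Pr(max_{1 ≤ j ≤ 7} (T̄_j − μ_j) ≥ 0.064) ≤ 7·exp(−2nε²) = 7 exp(−2·1629·0.064²).
So c = 2·1629·0.064² = 13.3448.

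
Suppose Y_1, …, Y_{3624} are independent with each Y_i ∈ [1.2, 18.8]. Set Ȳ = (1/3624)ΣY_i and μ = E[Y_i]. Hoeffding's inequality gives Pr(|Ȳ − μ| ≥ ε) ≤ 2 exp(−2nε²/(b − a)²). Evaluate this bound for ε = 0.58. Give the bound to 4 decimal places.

Exponent: 2nε²/(b − a)² = 2·3624·0.58² / 17.6² = 7.87134.
Bound = 2·exp(−7.87134) = 0.00076.

0.0008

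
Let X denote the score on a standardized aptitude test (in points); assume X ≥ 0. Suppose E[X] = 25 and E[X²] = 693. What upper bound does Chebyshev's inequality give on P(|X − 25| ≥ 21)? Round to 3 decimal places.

0.154

Var(X) = E[X²] − (E[X])² = 693 − 625 = 68.
Chebyshev's inequality: P(|X − μ| ≥ t) ≤ Var(X)/t² = 68/441 = 0.1542.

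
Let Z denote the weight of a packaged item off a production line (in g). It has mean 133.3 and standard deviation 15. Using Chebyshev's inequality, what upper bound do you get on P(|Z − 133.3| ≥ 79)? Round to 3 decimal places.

0.036

Chebyshev: P(|Z − μ| ≥ t) ≤ Var(Z)/t².
Var(Z) = σ² = 15² = 225.
Bound = 225 / 6241 = 0.0361.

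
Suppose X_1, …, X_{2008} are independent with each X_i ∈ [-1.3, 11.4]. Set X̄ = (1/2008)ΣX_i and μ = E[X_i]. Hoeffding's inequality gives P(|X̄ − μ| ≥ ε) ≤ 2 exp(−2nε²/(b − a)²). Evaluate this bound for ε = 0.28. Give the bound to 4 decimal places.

0.2840

Exponent: 2nε²/(b − a)² = 2·2008·0.28² / 12.7² = 1.95210.
Bound = 2·exp(−1.95210) = 0.28395.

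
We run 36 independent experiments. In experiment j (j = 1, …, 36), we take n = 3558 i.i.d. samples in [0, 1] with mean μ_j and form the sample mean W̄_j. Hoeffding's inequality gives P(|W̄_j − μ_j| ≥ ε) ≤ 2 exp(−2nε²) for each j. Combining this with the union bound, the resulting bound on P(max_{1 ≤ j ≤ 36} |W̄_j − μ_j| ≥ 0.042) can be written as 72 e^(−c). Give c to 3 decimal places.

12.553

Union bound over the 36 events: P(max_{1 ≤ j ≤ 36} |W̄_j − μ_j| ≥ 0.042) ≤ 36·2·exp(−2nε²) = 72 exp(−2·3558·0.042²).
So c = 2·3558·0.042² = 12.5526.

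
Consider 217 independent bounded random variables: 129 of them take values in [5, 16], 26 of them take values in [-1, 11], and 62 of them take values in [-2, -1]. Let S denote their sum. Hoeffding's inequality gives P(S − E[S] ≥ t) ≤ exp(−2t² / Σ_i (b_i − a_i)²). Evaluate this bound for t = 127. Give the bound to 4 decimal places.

Σ(b_i − a_i)² = 129·11² + 26·12² + 62·1² = 19415.
Exponent = 2·127² / 19415 = 1.66150.
Bound = exp(−1.66150) = 0.18985.

0.1899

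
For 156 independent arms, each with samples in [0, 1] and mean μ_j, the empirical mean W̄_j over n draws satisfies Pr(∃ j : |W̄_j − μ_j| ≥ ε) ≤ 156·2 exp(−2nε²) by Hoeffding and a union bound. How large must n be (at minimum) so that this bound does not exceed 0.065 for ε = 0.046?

2003

Need 2·156·exp(−2nε²) ≤ 0.065, i.e. exp(−2nε²) ≤ 0.065/312.
So 2nε² ≥ ln(312/0.065) = 8.476371.
Hence n ≥ 8.476371/(2·0.046²) = 2002.923.
The smallest integer n is 2003.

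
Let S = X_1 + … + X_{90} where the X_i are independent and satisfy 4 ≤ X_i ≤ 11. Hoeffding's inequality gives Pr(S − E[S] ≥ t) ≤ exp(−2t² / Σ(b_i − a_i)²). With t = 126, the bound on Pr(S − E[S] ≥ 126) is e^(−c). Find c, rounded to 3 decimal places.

Σ(b_i − a_i)² = 90·(7)² = 4410.
c = 2t²/4410 = 2·126²/4410 = 7.2000.

7.200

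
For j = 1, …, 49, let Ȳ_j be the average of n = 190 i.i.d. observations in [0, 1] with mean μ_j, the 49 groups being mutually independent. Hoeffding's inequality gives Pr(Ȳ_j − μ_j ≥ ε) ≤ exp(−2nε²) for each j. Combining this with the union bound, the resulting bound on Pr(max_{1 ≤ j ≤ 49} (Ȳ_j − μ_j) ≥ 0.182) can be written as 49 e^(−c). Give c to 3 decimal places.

Union bound over the 49 events: Pr(max_{1 ≤ j ≤ 49} (Ȳ_j − μ_j) ≥ 0.182) ≤ 49·exp(−2nε²) = 49 exp(−2·190·0.182²).
So c = 2·190·0.182² = 12.5871.

12.587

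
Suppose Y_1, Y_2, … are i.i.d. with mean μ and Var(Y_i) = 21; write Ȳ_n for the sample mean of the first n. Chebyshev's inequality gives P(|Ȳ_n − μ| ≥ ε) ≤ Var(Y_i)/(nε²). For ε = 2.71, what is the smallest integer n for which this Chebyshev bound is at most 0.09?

Require 21/(n·2.71²) ≤ 0.09, i.e. n ≥ 21/(0.09·2.71²) = 31.772.
The smallest integer n is 32.

32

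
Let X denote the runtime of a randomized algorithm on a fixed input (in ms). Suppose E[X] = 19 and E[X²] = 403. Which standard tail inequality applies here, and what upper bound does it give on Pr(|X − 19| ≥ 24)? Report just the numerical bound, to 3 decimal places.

The first two moments determine the variance, so Chebyshev's inequality is the sharpest standard bound available.
Var(X) = E[X²] − (E[X])² = 403 − 361 = 42.
Chebyshev's inequality: Pr(|X − μ| ≥ t) ≤ Var(X)/t² = 42/576 = 0.0729.

0.073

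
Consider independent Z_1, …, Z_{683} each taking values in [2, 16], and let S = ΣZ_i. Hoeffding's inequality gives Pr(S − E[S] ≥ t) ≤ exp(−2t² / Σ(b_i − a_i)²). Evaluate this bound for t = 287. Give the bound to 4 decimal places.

0.2921

Σ(b_i − a_i)² = 683·(14)² = 133868.
Exponent = 2·287²/133868 = 1.2306.
Bound = exp(−1.2306) = 0.29212.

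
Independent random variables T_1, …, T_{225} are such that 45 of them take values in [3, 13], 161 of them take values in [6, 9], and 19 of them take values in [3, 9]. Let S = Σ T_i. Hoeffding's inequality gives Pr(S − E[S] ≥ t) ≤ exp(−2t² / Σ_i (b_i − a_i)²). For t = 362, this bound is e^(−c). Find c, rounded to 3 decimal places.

Σ(b_i − a_i)² = 45·10² + 161·3² + 19·6² = 6633.
c = 2t² / 6633 = 2·362² / 6633 = 39.5127.

39.513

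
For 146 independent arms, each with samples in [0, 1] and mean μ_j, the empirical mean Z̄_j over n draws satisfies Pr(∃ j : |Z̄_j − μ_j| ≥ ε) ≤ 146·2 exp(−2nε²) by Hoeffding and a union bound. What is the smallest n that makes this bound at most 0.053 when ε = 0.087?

Need 2·146·exp(−2nε²) ≤ 0.053, i.e. exp(−2nε²) ≤ 0.053/292.
So 2nε² ≥ ln(292/0.053) = 8.614217.
Hence n ≥ 8.614217/(2·0.087²) = 569.046.
The smallest integer n is 570.

570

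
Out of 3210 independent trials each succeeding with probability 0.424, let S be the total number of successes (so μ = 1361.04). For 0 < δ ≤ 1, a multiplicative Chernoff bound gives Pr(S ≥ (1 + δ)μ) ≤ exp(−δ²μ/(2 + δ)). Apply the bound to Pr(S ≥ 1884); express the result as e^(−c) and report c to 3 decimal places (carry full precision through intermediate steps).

Write 1884 = (1 + δ)μ, so δ = 1884/1361.04 − 1 = 0.3842356…
Then the exponent is δ²μ/(2 + δ) = (1884 − μ)² / (μ·(2 + δ)) = 84.278518.

84.279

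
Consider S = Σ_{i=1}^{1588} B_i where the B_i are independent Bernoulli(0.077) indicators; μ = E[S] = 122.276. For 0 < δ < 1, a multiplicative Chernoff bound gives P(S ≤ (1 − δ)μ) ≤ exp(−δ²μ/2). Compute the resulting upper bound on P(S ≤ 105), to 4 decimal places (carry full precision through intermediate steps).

Write 105 = (1 − δ)μ, so δ = 1 − 105/122.276 = 0.1412869…
Then the exponent is δ²μ/2 = (μ − 105)²/(2μ) = 1.220436.
Bound = exp(−1.220436) = 0.29510.

0.2951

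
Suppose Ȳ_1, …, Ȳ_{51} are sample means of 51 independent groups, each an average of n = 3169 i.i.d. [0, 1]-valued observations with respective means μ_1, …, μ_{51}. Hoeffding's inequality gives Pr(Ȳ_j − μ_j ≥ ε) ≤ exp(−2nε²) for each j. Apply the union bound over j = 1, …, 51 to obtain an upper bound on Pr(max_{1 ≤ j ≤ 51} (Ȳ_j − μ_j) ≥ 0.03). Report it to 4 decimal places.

Per-experiment Hoeffding bound: exp(−2·3169·0.03²) = exp(−5.70420) = 0.0033319.
Union bound over 51 events: 51·0.0033319 = 0.16993.

0.1699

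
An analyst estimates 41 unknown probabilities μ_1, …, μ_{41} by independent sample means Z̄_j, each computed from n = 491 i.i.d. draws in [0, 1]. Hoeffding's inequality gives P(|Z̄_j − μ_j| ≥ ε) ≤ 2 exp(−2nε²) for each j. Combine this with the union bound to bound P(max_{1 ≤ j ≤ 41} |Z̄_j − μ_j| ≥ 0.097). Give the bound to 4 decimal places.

0.0080

Per-experiment Hoeffding bound: 2·exp(−2·491·0.097²) = 2·exp(−9.23964) = 0.00019423.
Union bound over 41 events: 41·0.00019423 = 0.00796.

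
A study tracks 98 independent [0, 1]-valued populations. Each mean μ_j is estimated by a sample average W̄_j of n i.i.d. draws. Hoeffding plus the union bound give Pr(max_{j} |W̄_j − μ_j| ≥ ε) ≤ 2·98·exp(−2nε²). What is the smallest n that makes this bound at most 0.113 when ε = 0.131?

Need 2·98·exp(−2nε²) ≤ 0.113, i.e. exp(−2nε²) ≤ 0.113/196.
So 2nε² ≥ ln(196/0.113) = 7.458482.
Hence n ≥ 7.458482/(2·0.131²) = 217.309.
The smallest integer n is 218.

218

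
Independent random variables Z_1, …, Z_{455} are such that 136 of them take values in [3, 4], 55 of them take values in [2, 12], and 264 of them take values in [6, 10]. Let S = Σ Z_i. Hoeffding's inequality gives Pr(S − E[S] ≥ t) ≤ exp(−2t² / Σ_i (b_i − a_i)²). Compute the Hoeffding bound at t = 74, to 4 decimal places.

0.3293

Σ(b_i − a_i)² = 136·1² + 55·10² + 264·4² = 9860.
Exponent = 2·74² / 9860 = 1.11075.
Bound = exp(−1.11075) = 0.32931.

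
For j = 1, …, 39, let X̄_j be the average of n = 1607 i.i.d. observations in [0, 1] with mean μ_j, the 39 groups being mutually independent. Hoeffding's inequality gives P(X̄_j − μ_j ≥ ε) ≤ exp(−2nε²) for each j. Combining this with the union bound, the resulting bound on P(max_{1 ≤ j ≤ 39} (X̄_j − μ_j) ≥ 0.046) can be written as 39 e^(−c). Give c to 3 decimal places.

Union bound over the 39 events: P(max_{1 ≤ j ≤ 39} (X̄_j − μ_j) ≥ 0.046) ≤ 39·exp(−2nε²) = 39 exp(−2·1607·0.046²).
So c = 2·1607·0.046² = 6.8008.

6.801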